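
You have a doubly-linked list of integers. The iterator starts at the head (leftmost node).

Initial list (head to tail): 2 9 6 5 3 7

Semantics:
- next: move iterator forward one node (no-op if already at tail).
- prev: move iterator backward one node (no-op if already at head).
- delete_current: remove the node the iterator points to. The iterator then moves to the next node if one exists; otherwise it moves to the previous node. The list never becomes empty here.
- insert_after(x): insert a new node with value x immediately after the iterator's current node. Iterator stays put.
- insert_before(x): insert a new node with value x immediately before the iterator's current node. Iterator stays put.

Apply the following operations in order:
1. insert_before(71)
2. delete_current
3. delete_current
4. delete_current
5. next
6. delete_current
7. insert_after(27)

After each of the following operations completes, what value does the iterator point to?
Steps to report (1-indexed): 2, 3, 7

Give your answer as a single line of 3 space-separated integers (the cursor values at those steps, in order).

After 1 (insert_before(71)): list=[71, 2, 9, 6, 5, 3, 7] cursor@2
After 2 (delete_current): list=[71, 9, 6, 5, 3, 7] cursor@9
After 3 (delete_current): list=[71, 6, 5, 3, 7] cursor@6
After 4 (delete_current): list=[71, 5, 3, 7] cursor@5
After 5 (next): list=[71, 5, 3, 7] cursor@3
After 6 (delete_current): list=[71, 5, 7] cursor@7
After 7 (insert_after(27)): list=[71, 5, 7, 27] cursor@7

Answer: 9 6 7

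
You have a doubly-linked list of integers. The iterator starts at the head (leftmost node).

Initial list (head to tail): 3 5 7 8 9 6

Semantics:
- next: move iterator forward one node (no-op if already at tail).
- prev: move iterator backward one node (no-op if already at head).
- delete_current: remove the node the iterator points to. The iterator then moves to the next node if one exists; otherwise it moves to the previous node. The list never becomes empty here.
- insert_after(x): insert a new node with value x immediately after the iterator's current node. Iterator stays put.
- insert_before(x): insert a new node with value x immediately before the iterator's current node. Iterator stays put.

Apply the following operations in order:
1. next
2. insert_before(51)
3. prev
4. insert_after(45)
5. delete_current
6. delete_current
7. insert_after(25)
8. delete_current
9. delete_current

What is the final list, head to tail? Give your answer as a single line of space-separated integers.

Answer: 3 7 8 9 6

Derivation:
After 1 (next): list=[3, 5, 7, 8, 9, 6] cursor@5
After 2 (insert_before(51)): list=[3, 51, 5, 7, 8, 9, 6] cursor@5
After 3 (prev): list=[3, 51, 5, 7, 8, 9, 6] cursor@51
After 4 (insert_after(45)): list=[3, 51, 45, 5, 7, 8, 9, 6] cursor@51
After 5 (delete_current): list=[3, 45, 5, 7, 8, 9, 6] cursor@45
After 6 (delete_current): list=[3, 5, 7, 8, 9, 6] cursor@5
After 7 (insert_after(25)): list=[3, 5, 25, 7, 8, 9, 6] cursor@5
After 8 (delete_current): list=[3, 25, 7, 8, 9, 6] cursor@25
After 9 (delete_current): list=[3, 7, 8, 9, 6] cursor@7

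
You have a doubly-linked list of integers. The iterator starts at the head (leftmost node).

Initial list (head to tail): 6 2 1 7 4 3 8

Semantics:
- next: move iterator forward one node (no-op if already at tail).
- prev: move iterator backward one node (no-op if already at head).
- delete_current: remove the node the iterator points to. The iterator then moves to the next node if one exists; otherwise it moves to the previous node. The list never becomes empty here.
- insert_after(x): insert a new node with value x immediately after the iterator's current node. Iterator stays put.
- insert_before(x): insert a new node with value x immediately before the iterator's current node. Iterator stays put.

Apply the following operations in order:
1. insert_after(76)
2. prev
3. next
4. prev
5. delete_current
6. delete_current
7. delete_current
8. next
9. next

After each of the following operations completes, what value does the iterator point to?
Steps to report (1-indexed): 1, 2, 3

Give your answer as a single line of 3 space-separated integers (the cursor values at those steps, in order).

Answer: 6 6 76

Derivation:
After 1 (insert_after(76)): list=[6, 76, 2, 1, 7, 4, 3, 8] cursor@6
After 2 (prev): list=[6, 76, 2, 1, 7, 4, 3, 8] cursor@6
After 3 (next): list=[6, 76, 2, 1, 7, 4, 3, 8] cursor@76
After 4 (prev): list=[6, 76, 2, 1, 7, 4, 3, 8] cursor@6
After 5 (delete_current): list=[76, 2, 1, 7, 4, 3, 8] cursor@76
After 6 (delete_current): list=[2, 1, 7, 4, 3, 8] cursor@2
After 7 (delete_current): list=[1, 7, 4, 3, 8] cursor@1
After 8 (next): list=[1, 7, 4, 3, 8] cursor@7
After 9 (next): list=[1, 7, 4, 3, 8] cursor@4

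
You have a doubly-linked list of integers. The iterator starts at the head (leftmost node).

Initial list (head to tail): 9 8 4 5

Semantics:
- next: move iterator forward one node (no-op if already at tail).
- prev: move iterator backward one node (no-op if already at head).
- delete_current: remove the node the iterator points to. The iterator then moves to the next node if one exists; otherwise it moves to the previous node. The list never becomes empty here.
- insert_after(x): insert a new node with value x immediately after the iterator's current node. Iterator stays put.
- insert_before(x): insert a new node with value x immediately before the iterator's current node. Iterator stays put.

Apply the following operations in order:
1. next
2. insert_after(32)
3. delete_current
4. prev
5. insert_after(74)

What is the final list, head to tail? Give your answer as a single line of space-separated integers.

After 1 (next): list=[9, 8, 4, 5] cursor@8
After 2 (insert_after(32)): list=[9, 8, 32, 4, 5] cursor@8
After 3 (delete_current): list=[9, 32, 4, 5] cursor@32
After 4 (prev): list=[9, 32, 4, 5] cursor@9
After 5 (insert_after(74)): list=[9, 74, 32, 4, 5] cursor@9

Answer: 9 74 32 4 5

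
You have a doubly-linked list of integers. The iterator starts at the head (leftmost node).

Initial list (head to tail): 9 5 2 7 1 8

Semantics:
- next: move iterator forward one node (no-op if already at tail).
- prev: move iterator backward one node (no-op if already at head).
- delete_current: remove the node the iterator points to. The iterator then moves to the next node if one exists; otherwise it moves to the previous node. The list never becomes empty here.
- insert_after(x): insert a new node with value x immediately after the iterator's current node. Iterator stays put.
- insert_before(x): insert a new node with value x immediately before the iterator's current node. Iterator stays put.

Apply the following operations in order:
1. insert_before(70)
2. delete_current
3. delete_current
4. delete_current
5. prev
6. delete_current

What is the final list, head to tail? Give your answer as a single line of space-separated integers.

After 1 (insert_before(70)): list=[70, 9, 5, 2, 7, 1, 8] cursor@9
After 2 (delete_current): list=[70, 5, 2, 7, 1, 8] cursor@5
After 3 (delete_current): list=[70, 2, 7, 1, 8] cursor@2
After 4 (delete_current): list=[70, 7, 1, 8] cursor@7
After 5 (prev): list=[70, 7, 1, 8] cursor@70
After 6 (delete_current): list=[7, 1, 8] cursor@7

Answer: 7 1 8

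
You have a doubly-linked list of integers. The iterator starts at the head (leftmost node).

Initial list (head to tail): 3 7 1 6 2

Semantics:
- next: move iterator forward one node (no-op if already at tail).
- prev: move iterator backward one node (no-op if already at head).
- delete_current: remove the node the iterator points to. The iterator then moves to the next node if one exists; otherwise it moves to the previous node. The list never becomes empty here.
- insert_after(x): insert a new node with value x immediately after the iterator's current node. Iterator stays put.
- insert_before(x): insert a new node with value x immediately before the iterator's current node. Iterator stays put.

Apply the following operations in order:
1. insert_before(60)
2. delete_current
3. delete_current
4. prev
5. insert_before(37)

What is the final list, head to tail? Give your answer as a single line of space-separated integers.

After 1 (insert_before(60)): list=[60, 3, 7, 1, 6, 2] cursor@3
After 2 (delete_current): list=[60, 7, 1, 6, 2] cursor@7
After 3 (delete_current): list=[60, 1, 6, 2] cursor@1
After 4 (prev): list=[60, 1, 6, 2] cursor@60
After 5 (insert_before(37)): list=[37, 60, 1, 6, 2] cursor@60

Answer: 37 60 1 6 2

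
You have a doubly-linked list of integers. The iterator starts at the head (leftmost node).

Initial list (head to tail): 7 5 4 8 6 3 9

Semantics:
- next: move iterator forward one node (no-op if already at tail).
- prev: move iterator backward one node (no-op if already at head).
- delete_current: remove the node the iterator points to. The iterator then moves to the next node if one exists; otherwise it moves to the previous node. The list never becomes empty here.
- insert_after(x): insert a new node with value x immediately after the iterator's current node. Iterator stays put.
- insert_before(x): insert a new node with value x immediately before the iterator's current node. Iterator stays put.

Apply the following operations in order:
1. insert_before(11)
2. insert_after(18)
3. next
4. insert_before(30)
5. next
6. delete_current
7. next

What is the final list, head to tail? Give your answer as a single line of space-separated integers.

Answer: 11 7 30 18 4 8 6 3 9

Derivation:
After 1 (insert_before(11)): list=[11, 7, 5, 4, 8, 6, 3, 9] cursor@7
After 2 (insert_after(18)): list=[11, 7, 18, 5, 4, 8, 6, 3, 9] cursor@7
After 3 (next): list=[11, 7, 18, 5, 4, 8, 6, 3, 9] cursor@18
After 4 (insert_before(30)): list=[11, 7, 30, 18, 5, 4, 8, 6, 3, 9] cursor@18
After 5 (next): list=[11, 7, 30, 18, 5, 4, 8, 6, 3, 9] cursor@5
After 6 (delete_current): list=[11, 7, 30, 18, 4, 8, 6, 3, 9] cursor@4
After 7 (next): list=[11, 7, 30, 18, 4, 8, 6, 3, 9] cursor@8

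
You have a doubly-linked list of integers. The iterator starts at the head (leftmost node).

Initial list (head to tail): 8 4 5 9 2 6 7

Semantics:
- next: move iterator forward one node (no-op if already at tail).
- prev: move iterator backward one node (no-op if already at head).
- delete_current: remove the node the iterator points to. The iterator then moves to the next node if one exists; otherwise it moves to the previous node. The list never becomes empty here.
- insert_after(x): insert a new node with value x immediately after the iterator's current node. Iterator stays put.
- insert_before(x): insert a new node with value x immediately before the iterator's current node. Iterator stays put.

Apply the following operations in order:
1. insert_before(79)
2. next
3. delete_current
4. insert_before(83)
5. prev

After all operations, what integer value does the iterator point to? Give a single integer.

After 1 (insert_before(79)): list=[79, 8, 4, 5, 9, 2, 6, 7] cursor@8
After 2 (next): list=[79, 8, 4, 5, 9, 2, 6, 7] cursor@4
After 3 (delete_current): list=[79, 8, 5, 9, 2, 6, 7] cursor@5
After 4 (insert_before(83)): list=[79, 8, 83, 5, 9, 2, 6, 7] cursor@5
After 5 (prev): list=[79, 8, 83, 5, 9, 2, 6, 7] cursor@83

Answer: 83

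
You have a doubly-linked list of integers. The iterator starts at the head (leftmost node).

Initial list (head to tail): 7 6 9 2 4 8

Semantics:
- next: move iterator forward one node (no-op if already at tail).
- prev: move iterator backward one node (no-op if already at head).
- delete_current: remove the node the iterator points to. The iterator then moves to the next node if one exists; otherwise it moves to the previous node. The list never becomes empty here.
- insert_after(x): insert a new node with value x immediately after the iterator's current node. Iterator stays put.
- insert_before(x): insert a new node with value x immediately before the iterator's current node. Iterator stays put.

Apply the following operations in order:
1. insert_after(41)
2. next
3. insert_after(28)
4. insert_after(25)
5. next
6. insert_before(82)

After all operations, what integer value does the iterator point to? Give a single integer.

Answer: 25

Derivation:
After 1 (insert_after(41)): list=[7, 41, 6, 9, 2, 4, 8] cursor@7
After 2 (next): list=[7, 41, 6, 9, 2, 4, 8] cursor@41
After 3 (insert_after(28)): list=[7, 41, 28, 6, 9, 2, 4, 8] cursor@41
After 4 (insert_after(25)): list=[7, 41, 25, 28, 6, 9, 2, 4, 8] cursor@41
After 5 (next): list=[7, 41, 25, 28, 6, 9, 2, 4, 8] cursor@25
After 6 (insert_before(82)): list=[7, 41, 82, 25, 28, 6, 9, 2, 4, 8] cursor@25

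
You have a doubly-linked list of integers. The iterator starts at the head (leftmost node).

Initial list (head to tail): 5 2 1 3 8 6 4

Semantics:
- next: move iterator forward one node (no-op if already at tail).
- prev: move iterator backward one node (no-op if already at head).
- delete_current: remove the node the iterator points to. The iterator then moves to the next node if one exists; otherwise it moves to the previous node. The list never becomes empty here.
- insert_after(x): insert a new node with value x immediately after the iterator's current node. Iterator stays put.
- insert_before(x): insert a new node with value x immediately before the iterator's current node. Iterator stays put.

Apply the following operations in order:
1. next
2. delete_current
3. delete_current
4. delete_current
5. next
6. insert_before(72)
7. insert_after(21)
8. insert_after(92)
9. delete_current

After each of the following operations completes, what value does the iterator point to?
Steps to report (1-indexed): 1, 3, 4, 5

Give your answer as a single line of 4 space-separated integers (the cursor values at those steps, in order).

After 1 (next): list=[5, 2, 1, 3, 8, 6, 4] cursor@2
After 2 (delete_current): list=[5, 1, 3, 8, 6, 4] cursor@1
After 3 (delete_current): list=[5, 3, 8, 6, 4] cursor@3
After 4 (delete_current): list=[5, 8, 6, 4] cursor@8
After 5 (next): list=[5, 8, 6, 4] cursor@6
After 6 (insert_before(72)): list=[5, 8, 72, 6, 4] cursor@6
After 7 (insert_after(21)): list=[5, 8, 72, 6, 21, 4] cursor@6
After 8 (insert_after(92)): list=[5, 8, 72, 6, 92, 21, 4] cursor@6
After 9 (delete_current): list=[5, 8, 72, 92, 21, 4] cursor@92

Answer: 2 3 8 6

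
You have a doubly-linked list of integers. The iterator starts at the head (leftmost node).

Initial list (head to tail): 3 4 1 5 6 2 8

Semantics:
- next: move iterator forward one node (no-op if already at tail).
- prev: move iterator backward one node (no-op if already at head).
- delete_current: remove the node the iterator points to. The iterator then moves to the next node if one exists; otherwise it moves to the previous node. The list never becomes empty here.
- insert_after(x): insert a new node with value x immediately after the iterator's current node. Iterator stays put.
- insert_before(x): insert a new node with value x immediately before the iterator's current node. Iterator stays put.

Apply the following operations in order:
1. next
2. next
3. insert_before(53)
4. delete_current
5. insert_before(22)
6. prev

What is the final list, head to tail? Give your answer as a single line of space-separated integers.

Answer: 3 4 53 22 5 6 2 8

Derivation:
After 1 (next): list=[3, 4, 1, 5, 6, 2, 8] cursor@4
After 2 (next): list=[3, 4, 1, 5, 6, 2, 8] cursor@1
After 3 (insert_before(53)): list=[3, 4, 53, 1, 5, 6, 2, 8] cursor@1
After 4 (delete_current): list=[3, 4, 53, 5, 6, 2, 8] cursor@5
After 5 (insert_before(22)): list=[3, 4, 53, 22, 5, 6, 2, 8] cursor@5
After 6 (prev): list=[3, 4, 53, 22, 5, 6, 2, 8] cursor@22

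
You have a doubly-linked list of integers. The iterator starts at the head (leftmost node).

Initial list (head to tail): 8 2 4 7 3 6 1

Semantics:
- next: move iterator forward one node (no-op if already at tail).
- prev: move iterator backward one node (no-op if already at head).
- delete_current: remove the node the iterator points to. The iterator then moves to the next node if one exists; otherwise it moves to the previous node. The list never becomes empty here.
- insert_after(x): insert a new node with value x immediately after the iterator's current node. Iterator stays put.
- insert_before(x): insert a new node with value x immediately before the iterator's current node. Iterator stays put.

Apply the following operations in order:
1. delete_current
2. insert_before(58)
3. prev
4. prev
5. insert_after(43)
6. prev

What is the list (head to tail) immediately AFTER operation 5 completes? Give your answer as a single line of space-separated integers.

Answer: 58 43 2 4 7 3 6 1

Derivation:
After 1 (delete_current): list=[2, 4, 7, 3, 6, 1] cursor@2
After 2 (insert_before(58)): list=[58, 2, 4, 7, 3, 6, 1] cursor@2
After 3 (prev): list=[58, 2, 4, 7, 3, 6, 1] cursor@58
After 4 (prev): list=[58, 2, 4, 7, 3, 6, 1] cursor@58
After 5 (insert_after(43)): list=[58, 43, 2, 4, 7, 3, 6, 1] cursor@58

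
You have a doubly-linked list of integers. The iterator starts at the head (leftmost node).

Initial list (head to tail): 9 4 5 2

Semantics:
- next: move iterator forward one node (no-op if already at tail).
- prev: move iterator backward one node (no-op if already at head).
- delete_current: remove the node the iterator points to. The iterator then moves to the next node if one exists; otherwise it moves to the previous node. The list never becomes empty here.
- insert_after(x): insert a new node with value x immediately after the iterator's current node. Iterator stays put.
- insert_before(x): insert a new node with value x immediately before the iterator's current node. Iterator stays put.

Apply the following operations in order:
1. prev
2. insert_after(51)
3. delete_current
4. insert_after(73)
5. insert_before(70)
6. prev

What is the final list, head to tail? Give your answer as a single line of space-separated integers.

After 1 (prev): list=[9, 4, 5, 2] cursor@9
After 2 (insert_after(51)): list=[9, 51, 4, 5, 2] cursor@9
After 3 (delete_current): list=[51, 4, 5, 2] cursor@51
After 4 (insert_after(73)): list=[51, 73, 4, 5, 2] cursor@51
After 5 (insert_before(70)): list=[70, 51, 73, 4, 5, 2] cursor@51
After 6 (prev): list=[70, 51, 73, 4, 5, 2] cursor@70

Answer: 70 51 73 4 5 2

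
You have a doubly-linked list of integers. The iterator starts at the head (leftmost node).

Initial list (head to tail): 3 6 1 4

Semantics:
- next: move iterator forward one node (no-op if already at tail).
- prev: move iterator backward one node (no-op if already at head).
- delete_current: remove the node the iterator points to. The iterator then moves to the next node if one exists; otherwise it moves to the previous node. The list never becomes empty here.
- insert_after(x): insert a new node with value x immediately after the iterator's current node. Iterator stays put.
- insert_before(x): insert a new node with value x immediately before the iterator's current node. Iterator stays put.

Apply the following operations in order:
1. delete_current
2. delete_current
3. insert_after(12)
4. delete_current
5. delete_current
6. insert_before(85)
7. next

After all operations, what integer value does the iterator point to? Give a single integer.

After 1 (delete_current): list=[6, 1, 4] cursor@6
After 2 (delete_current): list=[1, 4] cursor@1
After 3 (insert_after(12)): list=[1, 12, 4] cursor@1
After 4 (delete_current): list=[12, 4] cursor@12
After 5 (delete_current): list=[4] cursor@4
After 6 (insert_before(85)): list=[85, 4] cursor@4
After 7 (next): list=[85, 4] cursor@4

Answer: 4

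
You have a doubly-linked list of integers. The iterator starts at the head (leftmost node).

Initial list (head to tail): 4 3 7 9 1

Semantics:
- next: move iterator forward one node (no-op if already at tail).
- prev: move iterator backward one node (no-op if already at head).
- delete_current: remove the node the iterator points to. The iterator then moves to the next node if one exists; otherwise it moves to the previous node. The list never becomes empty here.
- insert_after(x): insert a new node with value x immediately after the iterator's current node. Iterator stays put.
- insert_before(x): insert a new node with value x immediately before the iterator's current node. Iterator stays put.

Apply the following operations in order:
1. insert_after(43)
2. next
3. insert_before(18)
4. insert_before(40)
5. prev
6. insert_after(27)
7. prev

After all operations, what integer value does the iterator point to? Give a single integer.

Answer: 18

Derivation:
After 1 (insert_after(43)): list=[4, 43, 3, 7, 9, 1] cursor@4
After 2 (next): list=[4, 43, 3, 7, 9, 1] cursor@43
After 3 (insert_before(18)): list=[4, 18, 43, 3, 7, 9, 1] cursor@43
After 4 (insert_before(40)): list=[4, 18, 40, 43, 3, 7, 9, 1] cursor@43
After 5 (prev): list=[4, 18, 40, 43, 3, 7, 9, 1] cursor@40
After 6 (insert_after(27)): list=[4, 18, 40, 27, 43, 3, 7, 9, 1] cursor@40
After 7 (prev): list=[4, 18, 40, 27, 43, 3, 7, 9, 1] cursor@18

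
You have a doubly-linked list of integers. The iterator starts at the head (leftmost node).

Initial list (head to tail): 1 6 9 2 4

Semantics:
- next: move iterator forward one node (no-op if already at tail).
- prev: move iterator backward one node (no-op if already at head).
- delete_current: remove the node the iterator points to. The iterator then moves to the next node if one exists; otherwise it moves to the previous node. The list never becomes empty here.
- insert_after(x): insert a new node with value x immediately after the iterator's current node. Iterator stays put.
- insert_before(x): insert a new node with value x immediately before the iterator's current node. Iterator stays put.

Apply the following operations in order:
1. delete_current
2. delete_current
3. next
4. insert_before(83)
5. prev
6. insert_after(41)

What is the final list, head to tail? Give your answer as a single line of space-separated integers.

Answer: 9 83 41 2 4

Derivation:
After 1 (delete_current): list=[6, 9, 2, 4] cursor@6
After 2 (delete_current): list=[9, 2, 4] cursor@9
After 3 (next): list=[9, 2, 4] cursor@2
After 4 (insert_before(83)): list=[9, 83, 2, 4] cursor@2
After 5 (prev): list=[9, 83, 2, 4] cursor@83
After 6 (insert_after(41)): list=[9, 83, 41, 2, 4] cursor@83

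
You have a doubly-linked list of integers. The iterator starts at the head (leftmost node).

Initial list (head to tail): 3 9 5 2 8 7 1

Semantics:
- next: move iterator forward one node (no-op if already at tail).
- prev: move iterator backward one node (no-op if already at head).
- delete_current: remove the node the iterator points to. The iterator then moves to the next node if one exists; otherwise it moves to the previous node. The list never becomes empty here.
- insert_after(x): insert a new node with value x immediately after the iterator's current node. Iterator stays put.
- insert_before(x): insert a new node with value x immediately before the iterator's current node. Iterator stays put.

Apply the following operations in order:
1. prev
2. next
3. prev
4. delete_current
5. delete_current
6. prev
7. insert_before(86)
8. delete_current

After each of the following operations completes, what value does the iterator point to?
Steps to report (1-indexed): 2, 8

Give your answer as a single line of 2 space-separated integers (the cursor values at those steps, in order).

Answer: 9 2

Derivation:
After 1 (prev): list=[3, 9, 5, 2, 8, 7, 1] cursor@3
After 2 (next): list=[3, 9, 5, 2, 8, 7, 1] cursor@9
After 3 (prev): list=[3, 9, 5, 2, 8, 7, 1] cursor@3
After 4 (delete_current): list=[9, 5, 2, 8, 7, 1] cursor@9
After 5 (delete_current): list=[5, 2, 8, 7, 1] cursor@5
After 6 (prev): list=[5, 2, 8, 7, 1] cursor@5
After 7 (insert_before(86)): list=[86, 5, 2, 8, 7, 1] cursor@5
After 8 (delete_current): list=[86, 2, 8, 7, 1] cursor@2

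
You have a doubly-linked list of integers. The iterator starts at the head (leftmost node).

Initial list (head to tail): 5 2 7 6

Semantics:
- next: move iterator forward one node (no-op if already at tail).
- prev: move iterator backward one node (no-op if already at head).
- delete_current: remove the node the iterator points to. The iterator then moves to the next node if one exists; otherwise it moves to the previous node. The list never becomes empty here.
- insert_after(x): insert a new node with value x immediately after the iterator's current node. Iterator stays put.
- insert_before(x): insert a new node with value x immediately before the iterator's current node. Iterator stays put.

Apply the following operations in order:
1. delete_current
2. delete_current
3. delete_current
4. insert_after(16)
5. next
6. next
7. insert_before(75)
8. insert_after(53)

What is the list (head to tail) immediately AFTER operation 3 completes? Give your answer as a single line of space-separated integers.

After 1 (delete_current): list=[2, 7, 6] cursor@2
After 2 (delete_current): list=[7, 6] cursor@7
After 3 (delete_current): list=[6] cursor@6

Answer: 6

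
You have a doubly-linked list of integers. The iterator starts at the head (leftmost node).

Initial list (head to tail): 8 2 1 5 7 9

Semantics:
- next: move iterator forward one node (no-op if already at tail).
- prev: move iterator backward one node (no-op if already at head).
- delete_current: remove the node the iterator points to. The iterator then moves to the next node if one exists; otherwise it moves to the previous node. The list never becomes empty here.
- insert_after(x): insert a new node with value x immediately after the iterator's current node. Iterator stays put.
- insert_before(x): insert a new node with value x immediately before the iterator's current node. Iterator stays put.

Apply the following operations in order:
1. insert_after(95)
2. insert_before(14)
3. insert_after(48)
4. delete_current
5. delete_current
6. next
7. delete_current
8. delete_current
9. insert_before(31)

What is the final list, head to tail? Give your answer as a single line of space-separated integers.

After 1 (insert_after(95)): list=[8, 95, 2, 1, 5, 7, 9] cursor@8
After 2 (insert_before(14)): list=[14, 8, 95, 2, 1, 5, 7, 9] cursor@8
After 3 (insert_after(48)): list=[14, 8, 48, 95, 2, 1, 5, 7, 9] cursor@8
After 4 (delete_current): list=[14, 48, 95, 2, 1, 5, 7, 9] cursor@48
After 5 (delete_current): list=[14, 95, 2, 1, 5, 7, 9] cursor@95
After 6 (next): list=[14, 95, 2, 1, 5, 7, 9] cursor@2
After 7 (delete_current): list=[14, 95, 1, 5, 7, 9] cursor@1
After 8 (delete_current): list=[14, 95, 5, 7, 9] cursor@5
After 9 (insert_before(31)): list=[14, 95, 31, 5, 7, 9] cursor@5

Answer: 14 95 31 5 7 9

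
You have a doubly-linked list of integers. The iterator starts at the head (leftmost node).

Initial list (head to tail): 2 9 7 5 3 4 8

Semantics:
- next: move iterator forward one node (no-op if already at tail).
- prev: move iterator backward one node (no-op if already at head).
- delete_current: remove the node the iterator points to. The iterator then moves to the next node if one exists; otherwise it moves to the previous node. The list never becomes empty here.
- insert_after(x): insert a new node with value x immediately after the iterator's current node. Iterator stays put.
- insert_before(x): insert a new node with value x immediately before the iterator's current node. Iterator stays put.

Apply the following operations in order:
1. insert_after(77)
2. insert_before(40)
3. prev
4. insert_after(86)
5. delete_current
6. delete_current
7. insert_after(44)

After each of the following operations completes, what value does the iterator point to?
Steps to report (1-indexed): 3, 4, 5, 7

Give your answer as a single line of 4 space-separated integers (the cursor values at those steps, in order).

After 1 (insert_after(77)): list=[2, 77, 9, 7, 5, 3, 4, 8] cursor@2
After 2 (insert_before(40)): list=[40, 2, 77, 9, 7, 5, 3, 4, 8] cursor@2
After 3 (prev): list=[40, 2, 77, 9, 7, 5, 3, 4, 8] cursor@40
After 4 (insert_after(86)): list=[40, 86, 2, 77, 9, 7, 5, 3, 4, 8] cursor@40
After 5 (delete_current): list=[86, 2, 77, 9, 7, 5, 3, 4, 8] cursor@86
After 6 (delete_current): list=[2, 77, 9, 7, 5, 3, 4, 8] cursor@2
After 7 (insert_after(44)): list=[2, 44, 77, 9, 7, 5, 3, 4, 8] cursor@2

Answer: 40 40 86 2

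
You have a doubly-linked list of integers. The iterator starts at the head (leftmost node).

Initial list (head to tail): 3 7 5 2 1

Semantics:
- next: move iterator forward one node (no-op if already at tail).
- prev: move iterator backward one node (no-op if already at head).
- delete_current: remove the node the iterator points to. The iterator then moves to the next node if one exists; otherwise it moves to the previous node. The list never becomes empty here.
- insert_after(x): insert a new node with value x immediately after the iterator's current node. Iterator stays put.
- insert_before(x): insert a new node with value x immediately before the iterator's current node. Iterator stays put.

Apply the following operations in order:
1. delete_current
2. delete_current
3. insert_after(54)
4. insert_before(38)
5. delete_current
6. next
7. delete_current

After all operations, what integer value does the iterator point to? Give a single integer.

Answer: 1

Derivation:
After 1 (delete_current): list=[7, 5, 2, 1] cursor@7
After 2 (delete_current): list=[5, 2, 1] cursor@5
After 3 (insert_after(54)): list=[5, 54, 2, 1] cursor@5
After 4 (insert_before(38)): list=[38, 5, 54, 2, 1] cursor@5
After 5 (delete_current): list=[38, 54, 2, 1] cursor@54
After 6 (next): list=[38, 54, 2, 1] cursor@2
After 7 (delete_current): list=[38, 54, 1] cursor@1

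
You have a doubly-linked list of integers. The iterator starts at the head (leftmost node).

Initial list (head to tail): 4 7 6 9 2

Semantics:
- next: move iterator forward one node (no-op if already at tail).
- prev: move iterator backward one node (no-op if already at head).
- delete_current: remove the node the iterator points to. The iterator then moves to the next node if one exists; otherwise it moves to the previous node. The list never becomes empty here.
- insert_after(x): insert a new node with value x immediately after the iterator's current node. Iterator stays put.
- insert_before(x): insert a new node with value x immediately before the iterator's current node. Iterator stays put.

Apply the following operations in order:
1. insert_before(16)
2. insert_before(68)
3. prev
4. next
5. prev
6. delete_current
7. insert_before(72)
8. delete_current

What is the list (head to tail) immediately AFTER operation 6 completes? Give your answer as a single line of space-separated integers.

Answer: 16 4 7 6 9 2

Derivation:
After 1 (insert_before(16)): list=[16, 4, 7, 6, 9, 2] cursor@4
After 2 (insert_before(68)): list=[16, 68, 4, 7, 6, 9, 2] cursor@4
After 3 (prev): list=[16, 68, 4, 7, 6, 9, 2] cursor@68
After 4 (next): list=[16, 68, 4, 7, 6, 9, 2] cursor@4
After 5 (prev): list=[16, 68, 4, 7, 6, 9, 2] cursor@68
After 6 (delete_current): list=[16, 4, 7, 6, 9, 2] cursor@4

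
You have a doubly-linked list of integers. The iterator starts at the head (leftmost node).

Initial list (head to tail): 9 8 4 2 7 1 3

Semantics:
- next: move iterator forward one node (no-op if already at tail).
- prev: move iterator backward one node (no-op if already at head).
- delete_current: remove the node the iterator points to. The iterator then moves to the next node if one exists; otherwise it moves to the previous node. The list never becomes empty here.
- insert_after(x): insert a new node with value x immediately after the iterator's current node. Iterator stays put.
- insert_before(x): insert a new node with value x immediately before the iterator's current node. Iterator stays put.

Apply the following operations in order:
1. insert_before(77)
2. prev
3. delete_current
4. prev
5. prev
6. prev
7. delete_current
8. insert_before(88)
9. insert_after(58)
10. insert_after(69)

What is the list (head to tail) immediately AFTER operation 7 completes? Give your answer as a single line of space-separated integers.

Answer: 8 4 2 7 1 3

Derivation:
After 1 (insert_before(77)): list=[77, 9, 8, 4, 2, 7, 1, 3] cursor@9
After 2 (prev): list=[77, 9, 8, 4, 2, 7, 1, 3] cursor@77
After 3 (delete_current): list=[9, 8, 4, 2, 7, 1, 3] cursor@9
After 4 (prev): list=[9, 8, 4, 2, 7, 1, 3] cursor@9
After 5 (prev): list=[9, 8, 4, 2, 7, 1, 3] cursor@9
After 6 (prev): list=[9, 8, 4, 2, 7, 1, 3] cursor@9
After 7 (delete_current): list=[8, 4, 2, 7, 1, 3] cursor@8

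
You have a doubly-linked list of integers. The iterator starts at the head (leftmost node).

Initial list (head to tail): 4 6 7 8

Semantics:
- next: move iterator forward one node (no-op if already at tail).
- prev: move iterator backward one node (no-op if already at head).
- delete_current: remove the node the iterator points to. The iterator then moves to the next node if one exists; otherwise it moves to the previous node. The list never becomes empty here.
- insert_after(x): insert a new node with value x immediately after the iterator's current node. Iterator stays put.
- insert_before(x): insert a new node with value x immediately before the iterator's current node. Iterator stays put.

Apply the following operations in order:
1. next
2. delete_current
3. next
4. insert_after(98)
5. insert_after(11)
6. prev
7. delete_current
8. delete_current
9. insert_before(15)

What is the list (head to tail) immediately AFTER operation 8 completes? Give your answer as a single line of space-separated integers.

After 1 (next): list=[4, 6, 7, 8] cursor@6
After 2 (delete_current): list=[4, 7, 8] cursor@7
After 3 (next): list=[4, 7, 8] cursor@8
After 4 (insert_after(98)): list=[4, 7, 8, 98] cursor@8
After 5 (insert_after(11)): list=[4, 7, 8, 11, 98] cursor@8
After 6 (prev): list=[4, 7, 8, 11, 98] cursor@7
After 7 (delete_current): list=[4, 8, 11, 98] cursor@8
After 8 (delete_current): list=[4, 11, 98] cursor@11

Answer: 4 11 98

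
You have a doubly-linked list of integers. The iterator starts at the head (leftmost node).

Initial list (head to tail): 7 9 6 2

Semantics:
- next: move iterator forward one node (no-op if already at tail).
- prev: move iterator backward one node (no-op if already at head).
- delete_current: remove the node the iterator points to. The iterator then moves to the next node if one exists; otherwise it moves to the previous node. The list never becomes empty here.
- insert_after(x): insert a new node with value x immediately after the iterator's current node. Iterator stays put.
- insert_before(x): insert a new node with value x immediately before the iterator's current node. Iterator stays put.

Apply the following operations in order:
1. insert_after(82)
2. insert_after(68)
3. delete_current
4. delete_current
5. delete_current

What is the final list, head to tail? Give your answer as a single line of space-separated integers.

After 1 (insert_after(82)): list=[7, 82, 9, 6, 2] cursor@7
After 2 (insert_after(68)): list=[7, 68, 82, 9, 6, 2] cursor@7
After 3 (delete_current): list=[68, 82, 9, 6, 2] cursor@68
After 4 (delete_current): list=[82, 9, 6, 2] cursor@82
After 5 (delete_current): list=[9, 6, 2] cursor@9

Answer: 9 6 2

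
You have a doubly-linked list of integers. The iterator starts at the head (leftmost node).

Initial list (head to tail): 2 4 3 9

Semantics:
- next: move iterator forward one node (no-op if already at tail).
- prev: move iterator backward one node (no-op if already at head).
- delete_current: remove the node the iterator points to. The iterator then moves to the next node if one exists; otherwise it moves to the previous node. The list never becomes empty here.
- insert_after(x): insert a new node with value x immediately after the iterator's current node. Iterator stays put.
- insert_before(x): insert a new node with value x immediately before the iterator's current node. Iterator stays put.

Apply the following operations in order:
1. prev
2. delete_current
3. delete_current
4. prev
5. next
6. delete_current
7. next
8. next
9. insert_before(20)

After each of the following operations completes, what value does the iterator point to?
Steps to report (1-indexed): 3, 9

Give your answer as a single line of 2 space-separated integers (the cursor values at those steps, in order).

After 1 (prev): list=[2, 4, 3, 9] cursor@2
After 2 (delete_current): list=[4, 3, 9] cursor@4
After 3 (delete_current): list=[3, 9] cursor@3
After 4 (prev): list=[3, 9] cursor@3
After 5 (next): list=[3, 9] cursor@9
After 6 (delete_current): list=[3] cursor@3
After 7 (next): list=[3] cursor@3
After 8 (next): list=[3] cursor@3
After 9 (insert_before(20)): list=[20, 3] cursor@3

Answer: 3 3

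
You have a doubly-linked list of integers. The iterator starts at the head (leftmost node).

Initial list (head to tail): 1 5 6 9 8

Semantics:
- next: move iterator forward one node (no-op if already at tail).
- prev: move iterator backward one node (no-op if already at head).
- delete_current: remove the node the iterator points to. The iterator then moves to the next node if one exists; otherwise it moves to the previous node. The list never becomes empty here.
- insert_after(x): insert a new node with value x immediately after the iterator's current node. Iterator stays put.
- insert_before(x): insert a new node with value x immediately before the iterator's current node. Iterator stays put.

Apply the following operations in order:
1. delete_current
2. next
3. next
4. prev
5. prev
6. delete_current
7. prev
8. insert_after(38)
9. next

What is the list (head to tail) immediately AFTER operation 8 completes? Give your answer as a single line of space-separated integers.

Answer: 6 38 9 8

Derivation:
After 1 (delete_current): list=[5, 6, 9, 8] cursor@5
After 2 (next): list=[5, 6, 9, 8] cursor@6
After 3 (next): list=[5, 6, 9, 8] cursor@9
After 4 (prev): list=[5, 6, 9, 8] cursor@6
After 5 (prev): list=[5, 6, 9, 8] cursor@5
After 6 (delete_current): list=[6, 9, 8] cursor@6
After 7 (prev): list=[6, 9, 8] cursor@6
After 8 (insert_after(38)): list=[6, 38, 9, 8] cursor@6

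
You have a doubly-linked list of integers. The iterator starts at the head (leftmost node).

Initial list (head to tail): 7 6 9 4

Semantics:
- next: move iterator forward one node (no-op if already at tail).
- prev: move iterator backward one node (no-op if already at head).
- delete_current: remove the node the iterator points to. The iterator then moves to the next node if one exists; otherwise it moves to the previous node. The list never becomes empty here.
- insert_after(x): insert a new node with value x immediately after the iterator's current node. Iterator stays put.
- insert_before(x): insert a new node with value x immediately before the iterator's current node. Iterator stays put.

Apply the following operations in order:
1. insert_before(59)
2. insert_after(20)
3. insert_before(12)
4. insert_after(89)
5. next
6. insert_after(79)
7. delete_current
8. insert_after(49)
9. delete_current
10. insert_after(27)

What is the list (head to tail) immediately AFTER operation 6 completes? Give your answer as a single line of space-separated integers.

Answer: 59 12 7 89 79 20 6 9 4

Derivation:
After 1 (insert_before(59)): list=[59, 7, 6, 9, 4] cursor@7
After 2 (insert_after(20)): list=[59, 7, 20, 6, 9, 4] cursor@7
After 3 (insert_before(12)): list=[59, 12, 7, 20, 6, 9, 4] cursor@7
After 4 (insert_after(89)): list=[59, 12, 7, 89, 20, 6, 9, 4] cursor@7
After 5 (next): list=[59, 12, 7, 89, 20, 6, 9, 4] cursor@89
After 6 (insert_after(79)): list=[59, 12, 7, 89, 79, 20, 6, 9, 4] cursor@89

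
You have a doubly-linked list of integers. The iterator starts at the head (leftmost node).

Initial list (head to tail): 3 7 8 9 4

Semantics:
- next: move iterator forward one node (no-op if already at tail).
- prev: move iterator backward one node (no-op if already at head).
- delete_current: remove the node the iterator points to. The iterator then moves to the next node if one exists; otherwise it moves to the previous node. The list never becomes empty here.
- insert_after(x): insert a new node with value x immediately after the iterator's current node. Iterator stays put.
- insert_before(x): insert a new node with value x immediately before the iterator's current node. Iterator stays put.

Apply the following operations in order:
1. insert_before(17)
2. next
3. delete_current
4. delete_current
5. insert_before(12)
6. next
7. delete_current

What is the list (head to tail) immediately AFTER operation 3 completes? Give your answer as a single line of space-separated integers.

After 1 (insert_before(17)): list=[17, 3, 7, 8, 9, 4] cursor@3
After 2 (next): list=[17, 3, 7, 8, 9, 4] cursor@7
After 3 (delete_current): list=[17, 3, 8, 9, 4] cursor@8

Answer: 17 3 8 9 4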